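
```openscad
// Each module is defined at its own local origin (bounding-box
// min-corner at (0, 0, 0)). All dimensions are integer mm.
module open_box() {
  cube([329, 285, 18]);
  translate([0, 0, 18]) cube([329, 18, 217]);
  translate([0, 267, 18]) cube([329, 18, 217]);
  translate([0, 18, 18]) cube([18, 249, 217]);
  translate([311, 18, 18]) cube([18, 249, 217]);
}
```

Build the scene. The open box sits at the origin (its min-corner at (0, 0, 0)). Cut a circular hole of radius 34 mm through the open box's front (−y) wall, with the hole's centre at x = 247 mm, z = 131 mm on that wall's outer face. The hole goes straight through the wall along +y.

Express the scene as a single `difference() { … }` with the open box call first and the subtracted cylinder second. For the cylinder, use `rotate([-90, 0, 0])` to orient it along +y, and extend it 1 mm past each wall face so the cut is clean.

difference() {
  open_box();
  translate([247, -1, 131]) rotate([-90, 0, 0]) cylinder(h = 20, r = 34);
}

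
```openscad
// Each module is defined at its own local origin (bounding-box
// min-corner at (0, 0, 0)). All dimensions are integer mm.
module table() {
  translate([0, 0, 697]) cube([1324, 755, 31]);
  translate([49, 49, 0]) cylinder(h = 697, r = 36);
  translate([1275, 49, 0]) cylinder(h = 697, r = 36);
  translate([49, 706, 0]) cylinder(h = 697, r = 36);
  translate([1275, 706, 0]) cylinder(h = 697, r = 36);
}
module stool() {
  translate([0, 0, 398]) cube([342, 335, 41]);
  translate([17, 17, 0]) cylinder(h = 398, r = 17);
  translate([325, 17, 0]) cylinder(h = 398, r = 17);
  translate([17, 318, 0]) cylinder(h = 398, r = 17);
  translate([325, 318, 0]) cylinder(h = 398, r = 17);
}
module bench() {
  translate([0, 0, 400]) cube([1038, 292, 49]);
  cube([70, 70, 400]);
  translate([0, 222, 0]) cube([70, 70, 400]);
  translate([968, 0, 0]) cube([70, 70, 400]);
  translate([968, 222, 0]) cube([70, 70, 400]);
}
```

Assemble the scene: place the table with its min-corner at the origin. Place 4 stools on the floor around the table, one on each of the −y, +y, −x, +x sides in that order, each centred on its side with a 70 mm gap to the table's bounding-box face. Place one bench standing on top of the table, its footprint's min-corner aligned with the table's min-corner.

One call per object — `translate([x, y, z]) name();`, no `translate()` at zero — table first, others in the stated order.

table();
translate([491, -405, 0]) stool();
translate([491, 825, 0]) stool();
translate([-412, 210, 0]) stool();
translate([1394, 210, 0]) stool();
translate([0, 0, 728]) bench();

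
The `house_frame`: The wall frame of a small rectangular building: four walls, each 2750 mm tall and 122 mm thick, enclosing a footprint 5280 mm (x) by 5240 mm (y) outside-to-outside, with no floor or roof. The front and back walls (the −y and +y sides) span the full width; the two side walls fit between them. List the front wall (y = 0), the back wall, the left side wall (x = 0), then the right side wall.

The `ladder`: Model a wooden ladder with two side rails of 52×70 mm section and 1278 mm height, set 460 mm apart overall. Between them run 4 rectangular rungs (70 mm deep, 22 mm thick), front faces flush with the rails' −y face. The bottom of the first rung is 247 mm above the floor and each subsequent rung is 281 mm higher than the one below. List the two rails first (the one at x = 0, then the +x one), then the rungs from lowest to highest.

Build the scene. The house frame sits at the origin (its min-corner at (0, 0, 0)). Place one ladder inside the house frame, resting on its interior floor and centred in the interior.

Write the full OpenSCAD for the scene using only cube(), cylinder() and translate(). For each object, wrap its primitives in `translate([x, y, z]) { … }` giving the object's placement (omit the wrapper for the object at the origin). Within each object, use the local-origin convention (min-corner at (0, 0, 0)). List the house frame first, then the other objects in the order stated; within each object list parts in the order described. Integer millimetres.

cube([5280, 122, 2750]);
translate([0, 5118, 0]) cube([5280, 122, 2750]);
translate([0, 122, 0]) cube([122, 4996, 2750]);
translate([5158, 122, 0]) cube([122, 4996, 2750]);
translate([2410, 2585, 0]) {
  cube([52, 70, 1278]);
  translate([408, 0, 0]) cube([52, 70, 1278]);
  translate([52, 0, 247]) cube([356, 70, 22]);
  translate([52, 0, 528]) cube([356, 70, 22]);
  translate([52, 0, 809]) cube([356, 70, 22]);
  translate([52, 0, 1090]) cube([356, 70, 22]);
}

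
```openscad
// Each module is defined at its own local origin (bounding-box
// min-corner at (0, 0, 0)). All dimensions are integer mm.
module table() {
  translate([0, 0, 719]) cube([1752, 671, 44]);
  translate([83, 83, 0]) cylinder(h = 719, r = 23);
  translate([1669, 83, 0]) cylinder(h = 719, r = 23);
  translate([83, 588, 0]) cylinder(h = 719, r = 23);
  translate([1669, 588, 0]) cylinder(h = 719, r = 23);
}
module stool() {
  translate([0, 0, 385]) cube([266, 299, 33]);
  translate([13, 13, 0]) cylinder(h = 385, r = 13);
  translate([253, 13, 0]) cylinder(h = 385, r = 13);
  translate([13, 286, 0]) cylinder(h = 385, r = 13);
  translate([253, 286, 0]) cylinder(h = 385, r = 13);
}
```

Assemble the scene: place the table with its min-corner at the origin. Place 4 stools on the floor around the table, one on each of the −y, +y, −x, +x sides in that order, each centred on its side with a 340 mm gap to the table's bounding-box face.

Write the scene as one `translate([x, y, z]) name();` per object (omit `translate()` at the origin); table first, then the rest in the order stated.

table();
translate([743, -639, 0]) stool();
translate([743, 1011, 0]) stool();
translate([-606, 186, 0]) stool();
translate([2092, 186, 0]) stool();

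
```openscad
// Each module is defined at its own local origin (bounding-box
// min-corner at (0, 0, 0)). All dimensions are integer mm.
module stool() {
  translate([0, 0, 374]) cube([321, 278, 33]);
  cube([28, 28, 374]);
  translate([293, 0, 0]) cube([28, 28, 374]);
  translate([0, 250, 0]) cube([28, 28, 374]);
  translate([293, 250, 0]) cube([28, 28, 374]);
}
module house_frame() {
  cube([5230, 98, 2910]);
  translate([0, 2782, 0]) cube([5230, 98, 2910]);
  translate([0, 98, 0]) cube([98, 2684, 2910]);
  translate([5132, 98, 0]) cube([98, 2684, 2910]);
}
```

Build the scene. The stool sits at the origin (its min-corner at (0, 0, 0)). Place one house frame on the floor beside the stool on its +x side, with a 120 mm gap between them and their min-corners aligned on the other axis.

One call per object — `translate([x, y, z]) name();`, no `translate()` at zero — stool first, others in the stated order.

stool();
translate([441, 0, 0]) house_frame();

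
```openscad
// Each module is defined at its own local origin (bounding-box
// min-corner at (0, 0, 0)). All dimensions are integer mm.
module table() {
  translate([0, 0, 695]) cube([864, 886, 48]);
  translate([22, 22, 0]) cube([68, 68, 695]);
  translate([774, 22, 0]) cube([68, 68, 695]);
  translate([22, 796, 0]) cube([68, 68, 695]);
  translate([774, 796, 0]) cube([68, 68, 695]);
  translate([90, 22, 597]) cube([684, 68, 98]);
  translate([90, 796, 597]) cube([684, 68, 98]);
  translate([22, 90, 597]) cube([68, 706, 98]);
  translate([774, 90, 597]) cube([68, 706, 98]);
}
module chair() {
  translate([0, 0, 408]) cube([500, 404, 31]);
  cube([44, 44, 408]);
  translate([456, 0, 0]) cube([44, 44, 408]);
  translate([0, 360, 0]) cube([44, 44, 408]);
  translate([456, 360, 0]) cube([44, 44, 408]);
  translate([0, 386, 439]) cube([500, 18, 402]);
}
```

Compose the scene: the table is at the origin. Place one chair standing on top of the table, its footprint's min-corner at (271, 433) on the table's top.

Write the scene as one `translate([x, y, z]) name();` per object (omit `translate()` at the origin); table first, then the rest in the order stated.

table();
translate([271, 433, 743]) chair();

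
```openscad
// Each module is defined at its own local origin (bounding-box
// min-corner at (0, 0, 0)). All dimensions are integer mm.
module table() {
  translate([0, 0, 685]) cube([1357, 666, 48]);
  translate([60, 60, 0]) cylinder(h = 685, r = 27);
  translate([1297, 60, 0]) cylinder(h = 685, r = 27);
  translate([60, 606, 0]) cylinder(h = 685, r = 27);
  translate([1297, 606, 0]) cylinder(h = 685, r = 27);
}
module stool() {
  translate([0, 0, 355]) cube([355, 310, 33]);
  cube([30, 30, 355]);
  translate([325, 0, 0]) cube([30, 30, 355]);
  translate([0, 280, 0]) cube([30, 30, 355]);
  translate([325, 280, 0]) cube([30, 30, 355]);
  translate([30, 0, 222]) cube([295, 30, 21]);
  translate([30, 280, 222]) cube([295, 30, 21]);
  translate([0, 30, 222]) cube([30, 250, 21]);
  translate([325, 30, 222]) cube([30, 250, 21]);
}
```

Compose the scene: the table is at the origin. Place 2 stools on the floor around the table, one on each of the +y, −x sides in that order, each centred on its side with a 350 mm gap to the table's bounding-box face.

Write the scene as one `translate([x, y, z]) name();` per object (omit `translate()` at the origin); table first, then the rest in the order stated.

table();
translate([501, 1016, 0]) stool();
translate([-705, 178, 0]) stool();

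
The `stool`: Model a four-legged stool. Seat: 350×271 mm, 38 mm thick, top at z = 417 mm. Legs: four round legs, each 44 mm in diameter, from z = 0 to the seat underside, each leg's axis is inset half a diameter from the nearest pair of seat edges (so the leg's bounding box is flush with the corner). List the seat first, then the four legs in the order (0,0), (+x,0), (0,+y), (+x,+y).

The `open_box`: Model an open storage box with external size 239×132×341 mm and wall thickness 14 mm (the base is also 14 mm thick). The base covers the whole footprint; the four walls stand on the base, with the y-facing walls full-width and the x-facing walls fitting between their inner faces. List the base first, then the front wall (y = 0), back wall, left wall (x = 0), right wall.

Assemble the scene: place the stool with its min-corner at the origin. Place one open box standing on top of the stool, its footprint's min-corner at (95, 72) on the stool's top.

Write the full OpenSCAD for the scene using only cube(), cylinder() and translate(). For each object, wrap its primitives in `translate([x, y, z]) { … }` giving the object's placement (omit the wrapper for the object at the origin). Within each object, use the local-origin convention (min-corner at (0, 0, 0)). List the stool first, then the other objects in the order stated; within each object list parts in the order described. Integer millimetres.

translate([0, 0, 379]) cube([350, 271, 38]);
translate([22, 22, 0]) cylinder(h = 379, r = 22);
translate([328, 22, 0]) cylinder(h = 379, r = 22);
translate([22, 249, 0]) cylinder(h = 379, r = 22);
translate([328, 249, 0]) cylinder(h = 379, r = 22);
translate([95, 72, 417]) {
  cube([239, 132, 14]);
  translate([0, 0, 14]) cube([239, 14, 327]);
  translate([0, 118, 14]) cube([239, 14, 327]);
  translate([0, 14, 14]) cube([14, 104, 327]);
  translate([225, 14, 14]) cube([14, 104, 327]);
}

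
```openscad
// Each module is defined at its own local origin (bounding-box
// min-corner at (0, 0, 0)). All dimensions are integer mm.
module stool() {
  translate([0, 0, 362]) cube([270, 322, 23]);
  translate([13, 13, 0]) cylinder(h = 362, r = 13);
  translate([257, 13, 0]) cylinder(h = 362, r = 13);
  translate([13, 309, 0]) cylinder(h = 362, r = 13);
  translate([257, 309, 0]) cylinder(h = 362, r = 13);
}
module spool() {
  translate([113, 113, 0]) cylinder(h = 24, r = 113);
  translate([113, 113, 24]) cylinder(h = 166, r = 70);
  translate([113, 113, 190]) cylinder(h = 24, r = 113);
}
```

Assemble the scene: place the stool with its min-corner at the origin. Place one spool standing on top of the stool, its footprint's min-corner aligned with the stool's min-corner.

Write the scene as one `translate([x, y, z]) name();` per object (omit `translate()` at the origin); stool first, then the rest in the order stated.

stool();
translate([0, 0, 385]) spool();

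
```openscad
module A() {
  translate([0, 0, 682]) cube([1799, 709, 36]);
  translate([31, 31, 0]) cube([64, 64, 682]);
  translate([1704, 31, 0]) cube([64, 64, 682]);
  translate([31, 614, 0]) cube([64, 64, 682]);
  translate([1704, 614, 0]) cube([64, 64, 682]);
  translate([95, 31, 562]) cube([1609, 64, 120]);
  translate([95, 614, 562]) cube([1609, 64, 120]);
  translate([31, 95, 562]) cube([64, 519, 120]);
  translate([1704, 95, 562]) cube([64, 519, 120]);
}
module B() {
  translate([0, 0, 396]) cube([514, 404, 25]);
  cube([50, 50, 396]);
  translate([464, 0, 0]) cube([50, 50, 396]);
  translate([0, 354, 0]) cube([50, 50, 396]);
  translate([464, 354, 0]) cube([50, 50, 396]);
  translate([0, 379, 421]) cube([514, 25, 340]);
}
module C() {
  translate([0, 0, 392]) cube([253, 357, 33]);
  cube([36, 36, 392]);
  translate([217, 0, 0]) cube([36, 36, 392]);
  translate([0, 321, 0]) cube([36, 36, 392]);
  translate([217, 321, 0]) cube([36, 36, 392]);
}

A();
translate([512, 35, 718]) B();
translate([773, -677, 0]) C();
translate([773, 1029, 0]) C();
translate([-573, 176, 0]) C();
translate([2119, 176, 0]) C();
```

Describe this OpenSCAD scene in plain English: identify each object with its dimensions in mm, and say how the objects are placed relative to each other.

A is a rectangular dining table. The top is 1799×709×36 mm with its upper surface at z = 718 mm. It stands on four 64×64 mm square legs, each inset 31 mm from the nearest pair of top edges, running from the floor to the underside of the top. Four apron rails, 64 mm thick and 120 mm tall, run between adjacent legs with their top edges flush with the underside of the top and their outer faces flush with the legs' outer faces.

B is a chair: 514×404 mm seat, 25 mm thick, top at z = 421 mm, on four 50 mm square corner legs flush with the seat edges. A 25 mm thick backrest slab spans the full seat width, extending 340 mm above the seat top, its back face flush with the seat's +y edge.

C is a four-legged stool. The seat is a 253×357×33 mm slab whose top surface is at z = 425 mm; four square legs, each 36×36 mm in cross-section, run from the floor (z = 0) to the underside of the seat, each flush with a corner of the seat.

The chair is on top of the table. Four stools sit around the table at the −y, +y, −x, +x sides.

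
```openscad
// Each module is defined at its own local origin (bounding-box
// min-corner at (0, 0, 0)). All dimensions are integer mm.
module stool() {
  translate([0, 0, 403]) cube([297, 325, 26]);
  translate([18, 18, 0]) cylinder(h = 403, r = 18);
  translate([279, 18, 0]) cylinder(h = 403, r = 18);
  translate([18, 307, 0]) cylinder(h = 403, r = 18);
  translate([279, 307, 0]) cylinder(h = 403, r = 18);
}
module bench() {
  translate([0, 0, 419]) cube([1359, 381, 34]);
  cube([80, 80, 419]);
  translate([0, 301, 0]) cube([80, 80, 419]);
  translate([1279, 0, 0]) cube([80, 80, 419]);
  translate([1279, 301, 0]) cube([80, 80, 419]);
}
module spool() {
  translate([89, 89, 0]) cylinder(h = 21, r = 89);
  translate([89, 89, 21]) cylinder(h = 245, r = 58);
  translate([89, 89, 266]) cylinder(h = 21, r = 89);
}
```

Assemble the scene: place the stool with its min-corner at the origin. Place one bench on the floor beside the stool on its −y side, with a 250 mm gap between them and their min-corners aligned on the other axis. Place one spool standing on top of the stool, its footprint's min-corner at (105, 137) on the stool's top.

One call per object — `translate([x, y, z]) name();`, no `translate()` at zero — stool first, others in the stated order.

stool();
translate([0, -631, 0]) bench();
translate([105, 137, 429]) spool();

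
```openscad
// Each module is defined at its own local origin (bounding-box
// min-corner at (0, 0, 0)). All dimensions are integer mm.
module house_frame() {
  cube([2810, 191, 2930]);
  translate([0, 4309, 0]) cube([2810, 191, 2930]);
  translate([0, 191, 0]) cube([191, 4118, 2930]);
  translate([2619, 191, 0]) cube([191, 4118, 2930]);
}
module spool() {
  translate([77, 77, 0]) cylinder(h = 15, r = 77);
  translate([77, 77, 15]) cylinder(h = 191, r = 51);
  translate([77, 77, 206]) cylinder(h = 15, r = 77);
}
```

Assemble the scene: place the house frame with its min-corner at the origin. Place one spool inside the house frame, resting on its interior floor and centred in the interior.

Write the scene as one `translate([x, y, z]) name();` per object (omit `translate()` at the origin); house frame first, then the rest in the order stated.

house_frame();
translate([1328, 2173, 0]) spool();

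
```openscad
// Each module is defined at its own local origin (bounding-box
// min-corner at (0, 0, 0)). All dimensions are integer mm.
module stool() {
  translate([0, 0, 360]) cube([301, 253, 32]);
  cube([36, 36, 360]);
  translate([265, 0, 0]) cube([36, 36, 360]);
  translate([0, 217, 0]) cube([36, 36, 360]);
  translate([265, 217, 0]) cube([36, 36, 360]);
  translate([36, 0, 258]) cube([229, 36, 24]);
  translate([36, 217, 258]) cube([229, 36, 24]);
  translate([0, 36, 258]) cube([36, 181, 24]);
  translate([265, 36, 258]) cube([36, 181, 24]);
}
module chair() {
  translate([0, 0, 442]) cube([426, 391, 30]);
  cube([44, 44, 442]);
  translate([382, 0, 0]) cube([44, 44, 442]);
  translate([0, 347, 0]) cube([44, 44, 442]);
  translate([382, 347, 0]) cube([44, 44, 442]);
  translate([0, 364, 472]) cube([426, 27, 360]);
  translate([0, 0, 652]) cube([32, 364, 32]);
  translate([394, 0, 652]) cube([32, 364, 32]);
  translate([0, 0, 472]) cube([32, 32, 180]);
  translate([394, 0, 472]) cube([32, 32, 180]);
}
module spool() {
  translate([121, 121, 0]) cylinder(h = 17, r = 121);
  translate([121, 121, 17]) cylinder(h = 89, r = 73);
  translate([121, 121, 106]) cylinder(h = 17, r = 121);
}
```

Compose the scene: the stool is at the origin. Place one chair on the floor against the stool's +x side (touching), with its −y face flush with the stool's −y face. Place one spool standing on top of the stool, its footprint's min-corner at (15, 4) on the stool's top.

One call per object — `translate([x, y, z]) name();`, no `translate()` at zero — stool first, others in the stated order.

stool();
translate([301, 0, 0]) chair();
translate([15, 4, 392]) spool();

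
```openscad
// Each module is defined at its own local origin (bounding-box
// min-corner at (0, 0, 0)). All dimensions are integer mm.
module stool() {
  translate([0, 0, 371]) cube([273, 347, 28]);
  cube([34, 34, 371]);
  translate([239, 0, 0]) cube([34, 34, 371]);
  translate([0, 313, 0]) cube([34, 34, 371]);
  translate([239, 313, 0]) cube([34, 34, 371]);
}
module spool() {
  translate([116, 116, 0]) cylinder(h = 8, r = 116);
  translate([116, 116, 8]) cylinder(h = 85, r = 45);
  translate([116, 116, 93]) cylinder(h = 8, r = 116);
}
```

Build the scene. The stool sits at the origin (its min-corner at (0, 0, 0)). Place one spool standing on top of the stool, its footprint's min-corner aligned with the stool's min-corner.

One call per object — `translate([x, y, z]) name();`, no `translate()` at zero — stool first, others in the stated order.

stool();
translate([0, 0, 399]) spool();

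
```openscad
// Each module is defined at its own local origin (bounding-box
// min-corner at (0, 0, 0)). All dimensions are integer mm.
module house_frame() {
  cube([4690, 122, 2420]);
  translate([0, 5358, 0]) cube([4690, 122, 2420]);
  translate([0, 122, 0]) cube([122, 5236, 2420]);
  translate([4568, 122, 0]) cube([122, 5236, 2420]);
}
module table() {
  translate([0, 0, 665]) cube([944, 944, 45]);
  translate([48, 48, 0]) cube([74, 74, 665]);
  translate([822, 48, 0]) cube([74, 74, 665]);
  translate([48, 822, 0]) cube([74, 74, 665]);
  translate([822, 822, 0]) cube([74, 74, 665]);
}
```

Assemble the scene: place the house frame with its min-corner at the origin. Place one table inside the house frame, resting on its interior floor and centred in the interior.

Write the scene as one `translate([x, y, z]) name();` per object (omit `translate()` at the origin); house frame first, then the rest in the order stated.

house_frame();
translate([1873, 2268, 0]) table();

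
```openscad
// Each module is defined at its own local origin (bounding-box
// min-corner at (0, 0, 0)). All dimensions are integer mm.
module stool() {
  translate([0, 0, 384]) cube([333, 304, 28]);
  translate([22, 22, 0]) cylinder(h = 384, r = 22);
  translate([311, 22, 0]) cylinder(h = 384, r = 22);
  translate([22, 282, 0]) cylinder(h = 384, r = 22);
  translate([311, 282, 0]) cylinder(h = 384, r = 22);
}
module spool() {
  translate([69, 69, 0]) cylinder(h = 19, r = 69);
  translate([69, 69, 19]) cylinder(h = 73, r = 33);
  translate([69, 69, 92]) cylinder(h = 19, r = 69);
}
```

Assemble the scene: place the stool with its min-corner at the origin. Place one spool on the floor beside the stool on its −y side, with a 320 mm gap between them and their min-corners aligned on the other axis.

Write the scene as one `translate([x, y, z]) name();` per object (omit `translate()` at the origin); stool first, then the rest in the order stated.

stool();
translate([0, -458, 0]) spool();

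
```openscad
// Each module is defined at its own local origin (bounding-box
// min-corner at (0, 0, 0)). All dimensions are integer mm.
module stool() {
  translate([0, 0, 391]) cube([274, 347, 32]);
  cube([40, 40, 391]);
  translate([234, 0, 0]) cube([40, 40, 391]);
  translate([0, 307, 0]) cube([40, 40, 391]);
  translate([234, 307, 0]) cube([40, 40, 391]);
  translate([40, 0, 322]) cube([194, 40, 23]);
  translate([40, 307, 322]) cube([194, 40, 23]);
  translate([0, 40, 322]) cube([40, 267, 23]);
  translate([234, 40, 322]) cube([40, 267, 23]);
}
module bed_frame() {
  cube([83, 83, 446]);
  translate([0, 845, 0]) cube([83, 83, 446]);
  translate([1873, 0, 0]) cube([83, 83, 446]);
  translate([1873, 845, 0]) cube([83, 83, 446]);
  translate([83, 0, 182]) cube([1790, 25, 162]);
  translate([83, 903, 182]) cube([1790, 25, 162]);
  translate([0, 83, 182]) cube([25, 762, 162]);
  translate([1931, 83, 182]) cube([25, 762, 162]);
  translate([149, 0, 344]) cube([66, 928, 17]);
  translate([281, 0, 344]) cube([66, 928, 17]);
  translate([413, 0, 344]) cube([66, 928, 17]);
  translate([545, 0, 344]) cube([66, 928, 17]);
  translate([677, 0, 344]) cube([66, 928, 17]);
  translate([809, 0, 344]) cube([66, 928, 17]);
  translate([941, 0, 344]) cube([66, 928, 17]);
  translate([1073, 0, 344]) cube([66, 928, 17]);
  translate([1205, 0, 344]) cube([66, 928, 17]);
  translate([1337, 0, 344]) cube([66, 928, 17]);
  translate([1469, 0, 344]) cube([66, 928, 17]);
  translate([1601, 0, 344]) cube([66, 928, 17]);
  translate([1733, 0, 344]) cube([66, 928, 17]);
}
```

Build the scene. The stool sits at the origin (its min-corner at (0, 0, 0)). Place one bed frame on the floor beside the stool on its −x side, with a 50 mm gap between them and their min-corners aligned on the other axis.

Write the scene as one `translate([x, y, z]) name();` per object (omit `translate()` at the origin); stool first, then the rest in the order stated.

stool();
translate([-2006, 0, 0]) bed_frame();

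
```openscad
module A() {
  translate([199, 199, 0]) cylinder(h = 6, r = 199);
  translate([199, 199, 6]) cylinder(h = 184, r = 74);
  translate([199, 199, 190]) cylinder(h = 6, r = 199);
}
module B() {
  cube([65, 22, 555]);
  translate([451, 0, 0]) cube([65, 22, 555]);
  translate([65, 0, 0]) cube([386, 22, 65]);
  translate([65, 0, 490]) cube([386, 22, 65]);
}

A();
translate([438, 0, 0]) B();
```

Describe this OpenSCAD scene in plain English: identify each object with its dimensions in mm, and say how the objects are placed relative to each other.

A is a spool: two coaxial disc flanges of radius 199 mm and thickness 6 mm, joined by a core cylinder of radius 74 mm and height 184 mm. The lower flange rests on z = 0 and the three cylinders share a vertical axis.

B is a rectangular picture frame lying in the x–z plane (depth along y). The opening is 386 mm wide (x) by 425 mm tall (z), surrounded by a border 65 mm wide on all four sides. The frame is 22 mm deep and is made of two full-height vertical stiles with two horizontal rails fitted between them.

The picture frame is on the floor beside the spool on its +x side.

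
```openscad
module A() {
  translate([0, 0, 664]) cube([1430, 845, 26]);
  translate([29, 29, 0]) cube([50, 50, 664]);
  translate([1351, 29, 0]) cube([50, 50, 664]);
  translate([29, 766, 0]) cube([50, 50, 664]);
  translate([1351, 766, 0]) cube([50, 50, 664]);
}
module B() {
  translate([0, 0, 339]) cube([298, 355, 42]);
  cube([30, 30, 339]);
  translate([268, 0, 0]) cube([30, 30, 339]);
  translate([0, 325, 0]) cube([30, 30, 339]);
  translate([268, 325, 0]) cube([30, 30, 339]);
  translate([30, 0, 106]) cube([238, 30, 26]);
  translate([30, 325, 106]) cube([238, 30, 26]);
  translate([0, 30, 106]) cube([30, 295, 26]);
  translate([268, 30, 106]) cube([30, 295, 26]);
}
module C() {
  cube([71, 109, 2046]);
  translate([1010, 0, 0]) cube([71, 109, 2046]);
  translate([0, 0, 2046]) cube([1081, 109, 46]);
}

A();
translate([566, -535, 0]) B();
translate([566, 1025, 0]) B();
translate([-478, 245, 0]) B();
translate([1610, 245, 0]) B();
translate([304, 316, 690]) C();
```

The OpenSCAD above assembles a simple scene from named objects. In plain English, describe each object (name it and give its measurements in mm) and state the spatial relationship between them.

A is a table: top 1430 mm (x) × 845 mm (y), 26 mm thick, upper face at z = 690 mm, on four 50×50 mm square legs, each inset 29 mm from the nearest pair of top edges, running from z = 0 to the bottom of the top.

B is a simple wooden stool: a rectangular seat 298 mm (x) by 355 mm (y), 42 mm thick, top face at z = 381 mm, on four square legs, each 30×30 mm in cross-section. The legs rest on z = 0, each flush with a corner of the seat. Four stretchers, 30 mm wide and 26 mm tall, connect adjacent legs with their undersides at z = 106 mm, each running between the inner faces of the legs it joins and aligned with the legs' outer faces on the other axis.

C is a rectangular door frame: two vertical jambs of 71×109 mm section, 2046 mm tall, with a clear opening 939 mm wide between their inner faces. A header 46 mm tall and 109 mm deep lies on top of the jambs and spans the full outside width.

Four stools sit around the table at the −y, +y, −x, +x sides. The door frame is on top of the table.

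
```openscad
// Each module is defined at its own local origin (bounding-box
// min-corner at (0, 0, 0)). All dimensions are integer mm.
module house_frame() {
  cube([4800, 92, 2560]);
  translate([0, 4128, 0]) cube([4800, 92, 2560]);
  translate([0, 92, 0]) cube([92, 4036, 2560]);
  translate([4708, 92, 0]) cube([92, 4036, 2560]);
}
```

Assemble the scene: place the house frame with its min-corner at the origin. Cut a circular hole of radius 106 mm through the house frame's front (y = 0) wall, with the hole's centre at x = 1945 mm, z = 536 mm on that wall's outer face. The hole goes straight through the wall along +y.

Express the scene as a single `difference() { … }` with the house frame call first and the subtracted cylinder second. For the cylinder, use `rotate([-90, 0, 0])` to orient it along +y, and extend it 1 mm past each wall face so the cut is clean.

difference() {
  house_frame();
  translate([1945, -1, 536]) rotate([-90, 0, 0]) cylinder(h = 94, r = 106);
}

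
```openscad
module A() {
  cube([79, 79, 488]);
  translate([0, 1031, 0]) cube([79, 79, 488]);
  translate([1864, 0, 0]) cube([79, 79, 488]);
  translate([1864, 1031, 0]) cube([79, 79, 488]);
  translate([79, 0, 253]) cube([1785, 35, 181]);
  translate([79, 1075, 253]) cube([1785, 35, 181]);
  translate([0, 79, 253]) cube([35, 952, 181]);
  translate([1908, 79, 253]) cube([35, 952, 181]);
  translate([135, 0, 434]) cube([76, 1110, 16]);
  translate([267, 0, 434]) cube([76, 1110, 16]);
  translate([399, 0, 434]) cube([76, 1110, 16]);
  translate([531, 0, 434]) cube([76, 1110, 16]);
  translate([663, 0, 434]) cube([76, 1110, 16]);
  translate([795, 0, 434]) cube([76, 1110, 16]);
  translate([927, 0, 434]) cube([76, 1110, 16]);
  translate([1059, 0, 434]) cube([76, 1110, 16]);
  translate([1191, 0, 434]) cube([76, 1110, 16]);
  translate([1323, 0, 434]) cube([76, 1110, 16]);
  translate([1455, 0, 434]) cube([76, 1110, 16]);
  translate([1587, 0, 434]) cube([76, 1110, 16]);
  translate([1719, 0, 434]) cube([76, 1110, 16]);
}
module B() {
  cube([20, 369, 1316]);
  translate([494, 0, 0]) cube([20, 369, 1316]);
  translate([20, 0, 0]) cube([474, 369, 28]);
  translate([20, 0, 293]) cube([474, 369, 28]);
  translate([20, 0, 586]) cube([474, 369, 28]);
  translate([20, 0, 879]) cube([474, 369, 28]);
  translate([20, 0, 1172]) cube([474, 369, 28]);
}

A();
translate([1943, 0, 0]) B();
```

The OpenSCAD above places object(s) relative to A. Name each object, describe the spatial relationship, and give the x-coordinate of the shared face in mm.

The bed frame's +x face and the bookshelf's −x face are both at x = 1943 mm.

A is a bed frame. B is a bookshelf. The bookshelf is against the bed frame's +x side, with their −y faces flush. The x-coordinate of the shared face is 1943 mm.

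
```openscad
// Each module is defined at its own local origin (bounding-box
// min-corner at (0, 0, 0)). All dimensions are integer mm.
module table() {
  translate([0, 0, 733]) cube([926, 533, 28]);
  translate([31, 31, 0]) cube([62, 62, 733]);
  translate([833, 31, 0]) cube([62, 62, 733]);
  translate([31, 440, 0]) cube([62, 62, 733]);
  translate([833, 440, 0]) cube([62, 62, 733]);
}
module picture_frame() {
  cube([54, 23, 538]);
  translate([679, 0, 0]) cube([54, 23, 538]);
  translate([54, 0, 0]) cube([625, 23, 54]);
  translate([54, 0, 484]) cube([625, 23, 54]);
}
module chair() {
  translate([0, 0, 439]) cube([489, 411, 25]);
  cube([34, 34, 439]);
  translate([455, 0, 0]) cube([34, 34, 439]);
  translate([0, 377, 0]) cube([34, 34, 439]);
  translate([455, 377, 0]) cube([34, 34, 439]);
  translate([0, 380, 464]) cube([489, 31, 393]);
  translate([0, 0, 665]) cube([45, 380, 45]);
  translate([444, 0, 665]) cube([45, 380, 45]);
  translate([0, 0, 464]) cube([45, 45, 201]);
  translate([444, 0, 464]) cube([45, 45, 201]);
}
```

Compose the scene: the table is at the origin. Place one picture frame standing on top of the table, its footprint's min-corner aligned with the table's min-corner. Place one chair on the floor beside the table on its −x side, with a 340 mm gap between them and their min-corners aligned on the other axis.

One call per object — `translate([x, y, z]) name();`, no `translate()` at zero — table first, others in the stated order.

table();
translate([0, 0, 761]) picture_frame();
translate([-829, 0, 0]) chair();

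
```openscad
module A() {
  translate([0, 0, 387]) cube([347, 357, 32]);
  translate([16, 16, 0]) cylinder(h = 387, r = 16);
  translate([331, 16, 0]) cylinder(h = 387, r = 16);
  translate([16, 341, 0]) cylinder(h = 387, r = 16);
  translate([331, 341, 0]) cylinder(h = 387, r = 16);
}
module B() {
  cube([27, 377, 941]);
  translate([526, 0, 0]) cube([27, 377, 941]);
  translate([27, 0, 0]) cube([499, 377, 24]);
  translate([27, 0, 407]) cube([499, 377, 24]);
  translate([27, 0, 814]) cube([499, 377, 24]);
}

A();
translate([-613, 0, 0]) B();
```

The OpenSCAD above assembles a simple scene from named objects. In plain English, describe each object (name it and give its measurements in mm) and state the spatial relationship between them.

A is a four-legged stool. The seat is a 347×357×32 mm slab whose top surface is at z = 419 mm; four round legs, each 32 mm in diameter, run from the floor (z = 0) to the underside of the seat, each leg's axis is inset half a diameter from the nearest pair of seat edges (so the leg's bounding box is flush with the corner).

B is a bookshelf 553 mm wide overall, 377 mm deep and 941 mm tall. The two sides are 27 mm thick vertical panels. 3 horizontal shelves of 24 mm thickness span between the inner faces of the sides; the lowest shelf sits on the floor and shelves are stacked with a clear vertical gap of 383 mm between each pair.

The bookshelf is on the floor beside the stool on its −x side.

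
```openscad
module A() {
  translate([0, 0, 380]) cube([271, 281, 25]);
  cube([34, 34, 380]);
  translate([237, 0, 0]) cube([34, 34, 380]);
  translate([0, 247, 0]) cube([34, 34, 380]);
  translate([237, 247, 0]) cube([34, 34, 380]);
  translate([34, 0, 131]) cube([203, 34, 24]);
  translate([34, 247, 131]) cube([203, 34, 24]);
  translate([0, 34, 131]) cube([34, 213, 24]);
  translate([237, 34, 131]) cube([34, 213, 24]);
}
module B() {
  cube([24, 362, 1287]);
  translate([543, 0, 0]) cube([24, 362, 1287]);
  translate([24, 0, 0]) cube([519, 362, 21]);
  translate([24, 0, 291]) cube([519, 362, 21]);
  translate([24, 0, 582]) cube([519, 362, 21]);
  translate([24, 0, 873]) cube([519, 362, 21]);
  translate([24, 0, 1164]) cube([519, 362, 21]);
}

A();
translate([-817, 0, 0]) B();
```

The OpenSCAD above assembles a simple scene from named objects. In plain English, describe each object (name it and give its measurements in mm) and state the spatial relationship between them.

A is a four-legged stool. The seat is a 271×281×25 mm slab whose top surface is at z = 405 mm; four square legs, each 34×34 mm in cross-section, run from the floor (z = 0) to the underside of the seat, each flush with a corner of the seat. Four stretchers, 34 mm wide and 24 mm tall, connect adjacent legs with their undersides at z = 131 mm, each running between the inner faces of the legs it joins and aligned with the legs' outer faces on the other axis.

B is an open bookshelf. Two side panels, each 24 mm thick, 362 mm deep and 1287 mm tall, stand 567 mm apart (outside-to-outside). Between them sit 5 shelves, each 21 mm thick and 362 mm deep, spanning the full gap between the sides. The bottom shelf rests on the floor (its underside at z = 0) and the clear gap between one shelf's top and the next shelf's underside is 270 mm.

The bookshelf is on the floor beside the stool on its −x side.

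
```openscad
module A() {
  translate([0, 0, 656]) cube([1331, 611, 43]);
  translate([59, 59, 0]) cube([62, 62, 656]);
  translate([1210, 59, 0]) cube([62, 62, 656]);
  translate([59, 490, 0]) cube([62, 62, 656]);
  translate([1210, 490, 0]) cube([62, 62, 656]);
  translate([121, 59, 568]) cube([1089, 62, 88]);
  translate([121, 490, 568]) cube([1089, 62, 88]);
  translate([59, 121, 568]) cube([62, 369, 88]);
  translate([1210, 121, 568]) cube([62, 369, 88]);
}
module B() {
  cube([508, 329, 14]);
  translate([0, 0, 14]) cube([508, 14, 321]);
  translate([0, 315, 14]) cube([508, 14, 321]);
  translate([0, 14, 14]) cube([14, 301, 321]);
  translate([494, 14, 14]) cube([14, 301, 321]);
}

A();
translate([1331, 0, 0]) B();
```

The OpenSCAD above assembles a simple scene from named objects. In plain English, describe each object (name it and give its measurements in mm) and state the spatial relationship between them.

A is a rectangular dining table. The top is 1331×611×43 mm with its upper surface at z = 699 mm. It stands on four 62×62 mm square legs, each inset 59 mm from the nearest pair of top edges, running from the floor to the underside of the top. Four apron rails, 62 mm thick and 88 mm tall, run between adjacent legs with their top edges flush with the underside of the top and their outer faces flush with the legs' outer faces.

B is an open storage box with external size 508×329×335 mm and wall thickness 14 mm (the base is also 14 mm thick). The base covers the whole footprint; the four walls stand on the base, with the y-facing walls full-width and the x-facing walls fitting between their inner faces.

The open box is against the table's +x side, with their −y faces flush.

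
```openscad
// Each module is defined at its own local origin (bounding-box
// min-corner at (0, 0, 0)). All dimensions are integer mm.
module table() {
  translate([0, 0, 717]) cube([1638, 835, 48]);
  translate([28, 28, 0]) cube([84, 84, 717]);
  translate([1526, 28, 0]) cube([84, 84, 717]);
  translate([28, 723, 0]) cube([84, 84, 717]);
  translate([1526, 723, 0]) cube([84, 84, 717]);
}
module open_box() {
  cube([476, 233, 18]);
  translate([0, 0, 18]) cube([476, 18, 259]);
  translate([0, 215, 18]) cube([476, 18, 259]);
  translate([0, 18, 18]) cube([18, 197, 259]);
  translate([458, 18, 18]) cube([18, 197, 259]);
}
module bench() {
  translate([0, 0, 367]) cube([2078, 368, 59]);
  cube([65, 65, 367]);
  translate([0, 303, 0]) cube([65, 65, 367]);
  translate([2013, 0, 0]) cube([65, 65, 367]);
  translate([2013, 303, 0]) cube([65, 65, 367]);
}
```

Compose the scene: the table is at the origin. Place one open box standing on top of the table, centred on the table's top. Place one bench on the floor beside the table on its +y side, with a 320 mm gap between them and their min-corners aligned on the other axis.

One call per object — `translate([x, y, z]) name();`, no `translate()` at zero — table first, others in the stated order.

table();
translate([581, 301, 765]) open_box();
translate([0, 1155, 0]) bench();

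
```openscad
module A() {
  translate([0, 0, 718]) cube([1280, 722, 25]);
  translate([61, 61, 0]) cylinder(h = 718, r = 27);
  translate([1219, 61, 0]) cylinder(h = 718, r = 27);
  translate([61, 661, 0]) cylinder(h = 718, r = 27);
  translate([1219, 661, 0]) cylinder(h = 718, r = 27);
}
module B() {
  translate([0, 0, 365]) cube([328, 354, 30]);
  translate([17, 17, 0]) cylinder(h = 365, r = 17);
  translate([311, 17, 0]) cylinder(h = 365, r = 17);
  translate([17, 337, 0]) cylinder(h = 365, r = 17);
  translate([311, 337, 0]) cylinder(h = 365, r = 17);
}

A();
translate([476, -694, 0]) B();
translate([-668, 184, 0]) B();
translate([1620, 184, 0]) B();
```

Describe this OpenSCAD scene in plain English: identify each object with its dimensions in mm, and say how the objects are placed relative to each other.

A is a table with a 1280×722 mm rectangular top, 25 mm thick, top surface at z = 743 mm, supported by four round legs of 54 mm diameter, each leg's bounding box inset 34 mm from the nearest pair of top edges, running from the floor.

B is a simple wooden stool: a rectangular seat 328 mm (x) by 354 mm (y), 30 mm thick, top face at z = 395 mm, on four round legs, each 34 mm in diameter. The legs rest on z = 0, each leg's axis is inset half a diameter from the nearest pair of seat edges (so the leg's bounding box is flush with the corner).

Three stools sit around the table at the −y, −x, +x sides.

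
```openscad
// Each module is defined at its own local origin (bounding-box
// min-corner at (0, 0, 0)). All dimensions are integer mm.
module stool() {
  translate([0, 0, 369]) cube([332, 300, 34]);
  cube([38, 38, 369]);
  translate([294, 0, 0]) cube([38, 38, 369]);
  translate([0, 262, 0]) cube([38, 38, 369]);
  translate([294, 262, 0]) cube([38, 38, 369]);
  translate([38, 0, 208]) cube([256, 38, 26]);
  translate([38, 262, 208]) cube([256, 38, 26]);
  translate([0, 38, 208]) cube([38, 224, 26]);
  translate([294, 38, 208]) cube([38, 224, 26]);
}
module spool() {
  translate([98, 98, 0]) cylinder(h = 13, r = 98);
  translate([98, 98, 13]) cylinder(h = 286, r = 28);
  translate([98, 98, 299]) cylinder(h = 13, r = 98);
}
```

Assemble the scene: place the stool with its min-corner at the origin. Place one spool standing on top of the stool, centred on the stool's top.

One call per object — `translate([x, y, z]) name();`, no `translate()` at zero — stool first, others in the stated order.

stool();
translate([68, 52, 403]) spool();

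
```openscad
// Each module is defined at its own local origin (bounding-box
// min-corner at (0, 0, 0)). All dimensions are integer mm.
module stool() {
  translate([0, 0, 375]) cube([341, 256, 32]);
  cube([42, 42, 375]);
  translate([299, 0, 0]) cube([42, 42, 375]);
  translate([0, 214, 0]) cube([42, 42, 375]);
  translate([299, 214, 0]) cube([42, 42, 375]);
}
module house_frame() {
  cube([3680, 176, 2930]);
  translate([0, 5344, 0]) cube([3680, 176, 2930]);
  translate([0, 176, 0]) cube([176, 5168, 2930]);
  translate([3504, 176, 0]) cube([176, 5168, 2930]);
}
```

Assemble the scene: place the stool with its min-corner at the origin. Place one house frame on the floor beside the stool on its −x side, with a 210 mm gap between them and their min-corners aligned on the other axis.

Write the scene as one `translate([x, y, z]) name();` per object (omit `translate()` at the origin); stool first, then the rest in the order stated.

stool();
translate([-3890, 0, 0]) house_frame();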